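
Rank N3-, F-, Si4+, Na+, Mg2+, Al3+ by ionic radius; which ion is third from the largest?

Isoelectronic series (10 e⁻ each). Size is set by nuclear charge: more protons means a smaller ion. Si4+ (Z=14), Al3+ (Z=13), Mg2+ (Z=12), Na+ (Z=11), F- (Z=9), N3- (Z=7).
Full ascending order: Si4+ < Al3+ < Mg2+ < Na+ < F- < N3-. Counting from the largest, position 3 is Na+.

Na+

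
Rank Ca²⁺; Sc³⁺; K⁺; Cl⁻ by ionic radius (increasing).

Isoelectronic series (18 e⁻ each). Size is set by nuclear charge: more protons means a smaller ion. Sc³⁺ (Z=21), Ca²⁺ (Z=20), K⁺ (Z=19), Cl⁻ (Z=17).

Sc³⁺ < Ca²⁺ < K⁺ < Cl⁻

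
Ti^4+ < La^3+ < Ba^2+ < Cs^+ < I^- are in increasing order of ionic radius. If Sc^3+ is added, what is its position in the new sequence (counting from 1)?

2

Work out protons and electrons: Ti^4+: 18 e⁻, Z=22, Sc^3+: 18 e⁻, Z=21, La^3+: 54 e⁻, Z=57, Ba^2+: 54 e⁻, Z=56, Cs^+: 54 e⁻, Z=55, I^-: 54 e⁻, Z=53. Ti^4+ < Sc^3+ (isoelectronic, higher Z=22 is smaller); Sc^3+ < La^3+ (same group, period 4 vs 6); La^3+ < Ba^2+ (isoelectronic, higher Z=57 is smaller); Ba^2+ < Cs^+ (both 54 e⁻, Z=56>55); Cs^+ < I^- (both 54 e⁻, Z=55>53).
Merged order: Ti^4+ < Sc^3+ < La^3+ < Ba^2+ < Cs^+ < I^- — Sc^3+ is number 2.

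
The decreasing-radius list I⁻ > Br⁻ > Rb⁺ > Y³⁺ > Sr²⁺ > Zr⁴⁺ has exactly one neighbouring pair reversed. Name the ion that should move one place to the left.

Sr²⁺

Compare adjacent ions: Y³⁺ and Sr²⁺ share 36 electrons; the higher nuclear charge on Y (Z=39) contracts it more, so Y³⁺ < Sr²⁺ — yet in this decreasing list Y³⁺ sits before Sr²⁺. Nothing else is reversed, so Sr²⁺ should move one place to the left.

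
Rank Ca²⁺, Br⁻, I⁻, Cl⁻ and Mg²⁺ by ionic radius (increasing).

Mg²⁺ < Ca²⁺ < Cl⁻ < Br⁻ < I⁻

Tabulating Z and e⁻: Mg²⁺: 10 e⁻, Z=12, Ca²⁺: 18 e⁻, Z=20, Cl⁻: 18 e⁻, Z=17, Br⁻: 36 e⁻, Z=35, I⁻: 54 e⁻, Z=53. Mg²⁺ < Ca²⁺ (same group, period 3 vs 4); Ca²⁺ < Cl⁻ (isoelectronic, higher Z=20 is smaller); Cl⁻ < Br⁻ (same group, 1 shell fewer); Br⁻ < I⁻ (same group, period 4 vs 5).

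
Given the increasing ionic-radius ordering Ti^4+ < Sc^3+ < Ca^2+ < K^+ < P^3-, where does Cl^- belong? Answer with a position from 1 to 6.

Each ion has 18 electrons. The ranking follows nuclear charge in reverse — greater Z gives a smaller radius. Ti^4+ (Z=22), Sc^3+ (Z=21), Ca^2+ (Z=20), K^+ (Z=19), Cl^- (Z=17), P^3- (Z=15).
With Cl^- included the full order is Ti^4+ < Sc^3+ < Ca^2+ < K^+ < Cl^- < P^3-, so it takes position 5.

5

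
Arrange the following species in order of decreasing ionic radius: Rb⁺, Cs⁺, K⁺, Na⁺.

Cs⁺ > Rb⁺ > K⁺ > Na⁺

All are in the same group with charge +1. Radius grows down the group as n (the outermost shell) increases.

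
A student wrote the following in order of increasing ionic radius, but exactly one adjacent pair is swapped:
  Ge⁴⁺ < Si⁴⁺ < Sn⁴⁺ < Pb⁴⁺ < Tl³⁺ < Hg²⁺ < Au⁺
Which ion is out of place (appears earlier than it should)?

The pair Ge⁴⁺, Si⁴⁺ is the wrong way round — same group and charge — period 3 sits above period 4, so Si⁴⁺ is smaller. All other adjacent pairs agree with periodic trends, so Ge⁴⁺ is the misplaced ion.

Ge⁴⁺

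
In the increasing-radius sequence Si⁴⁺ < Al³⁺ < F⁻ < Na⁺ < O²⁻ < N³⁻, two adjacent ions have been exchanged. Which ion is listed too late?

Na⁺

Check each adjacent pair. F⁻ and Na⁺ are reversed: they are isoelectronic (10 e⁻) and Na has more protons than F (11 vs 9), making Na⁺ smaller. No other neighbouring pair contradicts the periodic trends, so Na⁺ is the ion listed too late.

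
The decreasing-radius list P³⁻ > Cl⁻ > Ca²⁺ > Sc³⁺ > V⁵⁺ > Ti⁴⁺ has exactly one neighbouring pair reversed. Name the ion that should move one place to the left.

Ti⁴⁺

Compare adjacent ions: V⁵⁺ and Ti⁴⁺ share 18 electrons; the higher nuclear charge on V (Z=23) contracts it more, so V⁵⁺ < Ti⁴⁺ — yet in this decreasing list V⁵⁺ sits before Ti⁴⁺. Nothing else is reversed, so Ti⁴⁺ should move one place to the left.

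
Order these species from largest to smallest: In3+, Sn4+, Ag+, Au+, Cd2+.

Tabulating Z and e⁻: Sn4+ (Z=50, 46 e⁻), In3+ (Z=49, 46 e⁻), Cd2+ (Z=48, 46 e⁻), Ag+ (Z=47, 46 e⁻), Au+ (Z=79, 78 e⁻). Sn4+ < In3+ (both 46 e⁻, Z=50>49); In3+ < Cd2+ (both 46 e⁻, Z=49>48); Cd2+ < Ag+ (isoelectronic, higher Z=48 is smaller); Ag+ < Au+ (same group, period 5 vs 6).

Au+ > Ag+ > Cd2+ > In3+ > Sn4+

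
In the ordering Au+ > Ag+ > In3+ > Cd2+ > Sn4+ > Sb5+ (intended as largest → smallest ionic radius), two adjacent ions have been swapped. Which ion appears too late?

The pair In3+, Cd2+ is the wrong way round — In3+ and Cd2+ share 46 electrons; the higher nuclear charge on In (Z=49) contracts it more, so In3+ < Cd2+. All other adjacent pairs agree with periodic trends, so Cd2+ is the misplaced ion.

Cd2+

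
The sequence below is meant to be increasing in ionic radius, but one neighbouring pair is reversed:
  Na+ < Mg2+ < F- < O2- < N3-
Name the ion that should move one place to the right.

Na+

Check each adjacent pair. Na+ and Mg2+ are reversed: Mg2+ and Na+ share 10 electrons; the higher nuclear charge on Mg (Z=12) contracts it more, so Mg2+ < Na+. No other neighbouring pair contradicts the periodic trends, so Na+ is the ion listed too early.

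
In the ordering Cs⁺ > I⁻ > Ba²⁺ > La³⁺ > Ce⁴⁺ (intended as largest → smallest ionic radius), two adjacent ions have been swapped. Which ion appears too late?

Compare adjacent ions: they are isoelectronic (54 e⁻) and Cs has more protons than I (55 vs 53), making Cs⁺ smaller — yet in this decreasing list Cs⁺ sits before I⁻. Nothing else is reversed, so I⁻ should move one place to the left.

I⁻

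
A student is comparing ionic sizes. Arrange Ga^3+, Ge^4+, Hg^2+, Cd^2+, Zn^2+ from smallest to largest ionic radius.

First list Z and electron count for each: Ge^4+ has 28 e⁻ (Z=32), Ga^3+ has 28 e⁻ (Z=31), Zn^2+ has 28 e⁻ (Z=30), Cd^2+ has 46 e⁻ (Z=48), Hg^2+ has 78 e⁻ (Z=80). Ge^4+ < Ga^3+ (both 28 e⁻, Z=32>31); Ga^3+ < Zn^2+ (isoelectronic, higher Z=31 is smaller); Zn^2+ < Cd^2+ (same group, period 4 vs 5); Cd^2+ < Hg^2+ (same group, period 5 vs 6).

Ge^4+ < Ga^3+ < Zn^2+ < Cd^2+ < Hg^2+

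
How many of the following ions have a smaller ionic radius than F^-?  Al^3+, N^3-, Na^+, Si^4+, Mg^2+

4

Isoelectronic series (10 e⁻ each). Size is set by nuclear charge: more protons means a smaller ion. Si^4+ (Z=14), Al^3+ (Z=13), Mg^2+ (Z=12), Na^+ (Z=11), F^- (Z=9), N^3- (Z=7).
Placing each against F^-: smaller — Si^4+, Al^3+, Mg^2+, Na^+; larger — N^3-. That's 4.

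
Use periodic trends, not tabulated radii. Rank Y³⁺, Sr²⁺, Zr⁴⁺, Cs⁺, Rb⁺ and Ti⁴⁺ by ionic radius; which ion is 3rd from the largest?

Ti⁴⁺ has 18 e⁻ (Z=22), Zr⁴⁺ has 36 e⁻ (Z=40), Y³⁺ has 36 e⁻ (Z=39), Sr²⁺ has 36 e⁻ (Z=38), Rb⁺ has 36 e⁻ (Z=37), Cs⁺ has 54 e⁻ (Z=55). Ti⁴⁺ < Zr⁴⁺ (same group, period 4 vs 5); Zr⁴⁺ < Y³⁺ (isoelectronic, higher Z=40 is smaller); Y³⁺ < Sr²⁺ (isoelectronic, higher Z=39 is smaller); Sr²⁺ < Rb⁺ (both 36 e⁻, Z=38>37); Rb⁺ < Cs⁺ (same group, period 5 vs 6).
Ordering: Ti⁴⁺ < Zr⁴⁺ < Y³⁺ < Sr²⁺ < Rb⁺ < Cs⁺. The 3rd largest is Sr²⁺.

Sr²⁺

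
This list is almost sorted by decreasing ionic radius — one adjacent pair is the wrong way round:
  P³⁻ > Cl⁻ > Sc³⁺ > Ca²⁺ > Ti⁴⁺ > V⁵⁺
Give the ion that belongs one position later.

Sc³⁺

Scanning neighbour by neighbour, only Sc³⁺/Ca²⁺ violates a trend: they are isoelectronic (18 e⁻) and Sc has more protons than Ca (21 vs 20), making Sc³⁺ smaller. That makes Sc³⁺ the one sitting a position early relative to where it belongs.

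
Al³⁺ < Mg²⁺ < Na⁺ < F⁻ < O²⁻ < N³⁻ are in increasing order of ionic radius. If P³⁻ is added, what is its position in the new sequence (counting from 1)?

Electron counts and nuclear charges: Al³⁺ (Z=13, 10 e⁻), Mg²⁺ (Z=12, 10 e⁻), Na⁺ (Z=11, 10 e⁻), F⁻ (Z=9, 10 e⁻), O²⁻ (Z=8, 10 e⁻), N³⁻ (Z=7, 10 e⁻), P³⁻ (Z=15, 18 e⁻). Al³⁺ < Mg²⁺ (both 10 e⁻, Z=13>12); Mg²⁺ < Na⁺ (both 10 e⁻, Z=12>11); Na⁺ < F⁻ (both 10 e⁻, Z=11>9); F⁻ < O²⁻ (both 10 e⁻, Z=9>8); O²⁻ < N³⁻ (isoelectronic, higher Z=8 is smaller); N³⁻ < P³⁻ (same group, period 2 vs 3).
Putting P³⁻ in gives Al³⁺ < Mg²⁺ < Na⁺ < F⁻ < O²⁻ < N³⁻ < P³⁻; it lands at slot 7.

7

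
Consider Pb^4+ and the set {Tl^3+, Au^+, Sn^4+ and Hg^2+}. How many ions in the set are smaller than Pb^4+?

1

Tabulating Z and e⁻: Sn^4+ has 46 e⁻ (Z=50), Pb^4+ has 78 e⁻ (Z=82), Tl^3+ has 78 e⁻ (Z=81), Hg^2+ has 78 e⁻ (Z=80), Au^+ has 78 e⁻ (Z=79). Sn^4+ < Pb^4+ (same group, period 5 vs 6); Pb^4+ < Tl^3+ (isoelectronic, higher Z=82 is smaller); Tl^3+ < Hg^2+ (isoelectronic, higher Z=81 is smaller); Hg^2+ < Au^+ (both 78 e⁻, Z=80>79).
Ordering all of them (including Pb^4+) by radius gives Sn^4+ < Pb^4+ < Tl^3+ < Hg^2+ < Au^+. Count: 1.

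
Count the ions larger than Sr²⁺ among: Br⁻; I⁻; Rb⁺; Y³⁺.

3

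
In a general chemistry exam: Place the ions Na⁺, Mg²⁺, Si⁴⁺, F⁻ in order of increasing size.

Isoelectronic series (10 e⁻ each). Size is set by nuclear charge: more protons means a smaller ion. Si⁴⁺ (Z=14), Mg²⁺ (Z=12), Na⁺ (Z=11), F⁻ (Z=9).

Si⁴⁺ < Mg²⁺ < Na⁺ < F⁻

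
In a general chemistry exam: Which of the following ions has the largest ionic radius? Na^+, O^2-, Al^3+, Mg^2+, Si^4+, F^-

O^2-

Each ion has 10 electrons. The ranking follows nuclear charge in reverse — greater Z gives a smaller radius. Si^4+ (Z=14), Al^3+ (Z=13), Mg^2+ (Z=12), Na^+ (Z=11), F^- (Z=9), O^2- (Z=8).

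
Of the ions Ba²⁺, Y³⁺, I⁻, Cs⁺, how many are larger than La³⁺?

Tabulating Z and e⁻: Y³⁺: 36 e⁻, Z=39, La³⁺: 54 e⁻, Z=57, Ba²⁺: 54 e⁻, Z=56, Cs⁺: 54 e⁻, Z=55, I⁻: 54 e⁻, Z=53. Y³⁺ < La³⁺ (same group, period 5 vs 6); La³⁺ < Ba²⁺ (isoelectronic, higher Z=57 is smaller); Ba²⁺ < Cs⁺ (isoelectronic, higher Z=56 is smaller); Cs⁺ < I⁻ (both 54 e⁻, Z=55>53).
Placing each against La³⁺: smaller — Y³⁺; larger — Ba²⁺, Cs⁺, I⁻. Count: 3.

3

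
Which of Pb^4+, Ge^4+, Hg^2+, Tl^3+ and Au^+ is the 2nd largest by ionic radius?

Work out protons and electrons: Ge^4+ has 28 e⁻ (Z=32), Pb^4+ has 78 e⁻ (Z=82), Tl^3+ has 78 e⁻ (Z=81), Hg^2+ has 78 e⁻ (Z=80), Au^+ has 78 e⁻ (Z=79). Ge^4+ < Pb^4+ (same group, 2 shells fewer); Pb^4+ < Tl^3+ (both 78 e⁻, Z=82>81); Tl^3+ < Hg^2+ (both 78 e⁻, Z=81>80); Hg^2+ < Au^+ (isoelectronic, higher Z=80 is smaller).
Full ascending order: Ge^4+ < Pb^4+ < Tl^3+ < Hg^2+ < Au^+. Counting from the largest, position 2 is Hg^2+.

Hg^2+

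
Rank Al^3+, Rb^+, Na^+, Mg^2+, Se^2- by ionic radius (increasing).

First list Z and electron count for each: Al^3+: 10 e⁻, Z=13, Mg^2+: 10 e⁻, Z=12, Na^+: 10 e⁻, Z=11, Rb^+: 36 e⁻, Z=37, Se^2-: 36 e⁻, Z=34. Al^3+ < Mg^2+ (both 10 e⁻, Z=13>12); Mg^2+ < Na^+ (isoelectronic, higher Z=12 is smaller); Na^+ < Rb^+ (same group, period 3 vs 5); Rb^+ < Se^2- (both 36 e⁻, Z=37>34).

Al^3+ < Mg^2+ < Na^+ < Rb^+ < Se^2-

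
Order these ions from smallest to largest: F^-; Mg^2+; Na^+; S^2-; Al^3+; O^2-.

Al^3+ < Mg^2+ < Na^+ < F^- < O^2- < S^2-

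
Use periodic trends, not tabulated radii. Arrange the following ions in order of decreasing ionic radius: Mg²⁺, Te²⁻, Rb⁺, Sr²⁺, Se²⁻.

Mg²⁺ has 10 e⁻ (Z=12), Sr²⁺ has 36 e⁻ (Z=38), Rb⁺ has 36 e⁻ (Z=37), Se²⁻ has 36 e⁻ (Z=34), Te²⁻ has 54 e⁻ (Z=52). Mg²⁺ < Sr²⁺ (same group, 2 shells fewer); Sr²⁺ < Rb⁺ (both 36 e⁻, Z=38>37); Rb⁺ < Se²⁻ (isoelectronic, higher Z=37 is smaller); Se²⁻ < Te²⁻ (same group, 1 shell fewer).

Te²⁻ > Se²⁻ > Rb⁺ > Sr²⁺ > Mg²⁺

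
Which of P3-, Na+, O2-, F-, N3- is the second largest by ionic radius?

N3-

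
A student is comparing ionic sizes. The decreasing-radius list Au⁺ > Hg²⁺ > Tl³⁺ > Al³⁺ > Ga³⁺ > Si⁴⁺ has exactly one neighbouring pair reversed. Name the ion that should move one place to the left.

Ga³⁺

Compare adjacent ions: same group and charge — period 3 sits above period 4, so Al³⁺ is smaller — yet in this decreasing list Al³⁺ sits before Ga³⁺. Nothing else is reversed, so Ga³⁺ should move one place to the left.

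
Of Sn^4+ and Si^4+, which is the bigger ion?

Same group, same charge. Going down the group adds an extra shell of electrons, so the ion gets larger: Si^4+ is highest in the group and smallest.

Sn^4+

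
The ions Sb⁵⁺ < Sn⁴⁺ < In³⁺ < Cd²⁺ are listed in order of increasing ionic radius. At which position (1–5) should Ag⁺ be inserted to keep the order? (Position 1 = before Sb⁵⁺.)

5

These species are isoelectronic with 46 electrons. The only difference is the number of protons: Sb⁵⁺ (Z=51), Sn⁴⁺ (Z=50), In³⁺ (Z=49), Cd²⁺ (Z=48), Ag⁺ (Z=47). The strongest nuclear pull (Sb⁵⁺) gives the smallest ion.
Putting Ag⁺ in gives Sb⁵⁺ < Sn⁴⁺ < In³⁺ < Cd²⁺ < Ag⁺; it lands at slot 5.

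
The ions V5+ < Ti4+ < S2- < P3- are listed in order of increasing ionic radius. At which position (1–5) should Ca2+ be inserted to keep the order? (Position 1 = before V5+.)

Isoelectronic series (18 e⁻ each). Size is set by nuclear charge: more protons means a smaller ion. V5+ (Z=23), Ti4+ (Z=22), Ca2+ (Z=20), S2- (Z=16), P3- (Z=15).
Putting Ca2+ in gives V5+ < Ti4+ < Ca2+ < S2- < P3-; it lands at slot 3.

3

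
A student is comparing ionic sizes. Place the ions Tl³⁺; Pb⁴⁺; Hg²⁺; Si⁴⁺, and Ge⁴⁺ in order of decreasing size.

Tabulating Z and e⁻: Si⁴⁺ (Z=14, 10 e⁻), Ge⁴⁺ (Z=32, 28 e⁻), Pb⁴⁺ (Z=82, 78 e⁻), Tl³⁺ (Z=81, 78 e⁻), Hg²⁺ (Z=80, 78 e⁻). Si⁴⁺ < Ge⁴⁺ (same group, period 3 vs 4); Ge⁴⁺ < Pb⁴⁺ (same group, period 4 vs 6); Pb⁴⁺ < Tl³⁺ (isoelectronic, higher Z=82 is smaller); Tl³⁺ < Hg²⁺ (both 78 e⁻, Z=81>80).

Hg²⁺ > Tl³⁺ > Pb⁴⁺ > Ge⁴⁺ > Si⁴⁺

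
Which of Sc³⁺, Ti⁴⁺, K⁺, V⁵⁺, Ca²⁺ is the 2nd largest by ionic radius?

Ca²⁺

Isoelectronic series (18 e⁻ each). Size is set by nuclear charge: more protons means a smaller ion. V⁵⁺ (Z=23), Ti⁴⁺ (Z=22), Sc³⁺ (Z=21), Ca²⁺ (Z=20), K⁺ (Z=19).
Full ascending order: V⁵⁺ < Ti⁴⁺ < Sc³⁺ < Ca²⁺ < K⁺. Counting from the largest, position 2 is Ca²⁺.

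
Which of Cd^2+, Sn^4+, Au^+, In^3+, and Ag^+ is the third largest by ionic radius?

Cd^2+

Work out protons and electrons: Sn^4+ (Z=50, 46 e⁻), In^3+ (Z=49, 46 e⁻), Cd^2+ (Z=48, 46 e⁻), Ag^+ (Z=47, 46 e⁻), Au^+ (Z=79, 78 e⁻). Sn^4+ < In^3+ (both 46 e⁻, Z=50>49); In^3+ < Cd^2+ (isoelectronic, higher Z=49 is smaller); Cd^2+ < Ag^+ (both 46 e⁻, Z=48>47); Ag^+ < Au^+ (same group, period 5 vs 6).
That gives Sn^4+ < In^3+ < Cd^2+ < Ag^+ < Au^+. From the largest end, number 3 is Cd^2+.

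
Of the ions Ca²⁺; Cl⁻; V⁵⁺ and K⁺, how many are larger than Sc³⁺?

Each ion has 18 electrons. The ranking follows nuclear charge in reverse — greater Z gives a smaller radius. V⁵⁺ (Z=23), Sc³⁺ (Z=21), Ca²⁺ (Z=20), K⁺ (Z=19), Cl⁻ (Z=17).
Ordering all of them (including Sc³⁺) by radius gives V⁵⁺ < Sc³⁺ < Ca²⁺ < K⁺ < Cl⁻. That's 3.

3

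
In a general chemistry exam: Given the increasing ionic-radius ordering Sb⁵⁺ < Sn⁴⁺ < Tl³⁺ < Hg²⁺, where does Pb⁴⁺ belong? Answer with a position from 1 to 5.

3

First list Z and electron count for each: Sb⁵⁺ has 46 e⁻ (Z=51), Sn⁴⁺ has 46 e⁻ (Z=50), Pb⁴⁺ has 78 e⁻ (Z=82), Tl³⁺ has 78 e⁻ (Z=81), Hg²⁺ has 78 e⁻ (Z=80). Sb⁵⁺ < Sn⁴⁺ (both 46 e⁻, Z=51>50); Sn⁴⁺ < Pb⁴⁺ (same group, period 5 vs 6); Pb⁴⁺ < Tl³⁺ (isoelectronic, higher Z=82 is smaller); Tl³⁺ < Hg²⁺ (both 78 e⁻, Z=81>80).
The complete sequence is Sb⁵⁺ < Sn⁴⁺ < Pb⁴⁺ < Tl³⁺ < Hg²⁺. Pb⁴⁺ sits at position 3.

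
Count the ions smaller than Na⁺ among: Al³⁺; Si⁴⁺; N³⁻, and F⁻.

2

These species are isoelectronic with 10 electrons. The only difference is the number of protons: Si⁴⁺ (Z=14), Al³⁺ (Z=13), Na⁺ (Z=11), F⁻ (Z=9), N³⁻ (Z=7). The strongest nuclear pull (Si⁴⁺) gives the smallest ion.
Placing each against Na⁺: smaller — Si⁴⁺, Al³⁺; larger — F⁻, N³⁻. So 2 are smaller.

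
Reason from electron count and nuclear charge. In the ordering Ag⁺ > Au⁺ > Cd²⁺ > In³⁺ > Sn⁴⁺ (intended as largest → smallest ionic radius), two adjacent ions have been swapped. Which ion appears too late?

Au⁺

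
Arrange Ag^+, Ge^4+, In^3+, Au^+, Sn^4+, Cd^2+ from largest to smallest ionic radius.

Au^+ > Ag^+ > Cd^2+ > In^3+ > Sn^4+ > Ge^4+

Tabulating Z and e⁻: Ge^4+ (Z=32, 28 e⁻), Sn^4+ (Z=50, 46 e⁻), In^3+ (Z=49, 46 e⁻), Cd^2+ (Z=48, 46 e⁻), Ag^+ (Z=47, 46 e⁻), Au^+ (Z=79, 78 e⁻). Ge^4+ < Sn^4+ (same group, 1 shell fewer); Sn^4+ < In^3+ (isoelectronic, higher Z=50 is smaller); In^3+ < Cd^2+ (both 46 e⁻, Z=49>48); Cd^2+ < Ag^+ (both 46 e⁻, Z=48>47); Ag^+ < Au^+ (same group, 1 shell fewer).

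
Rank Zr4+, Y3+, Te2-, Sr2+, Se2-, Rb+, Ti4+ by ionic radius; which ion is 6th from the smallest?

Electron counts and nuclear charges: Ti4+ (Z=22, 18 e⁻), Zr4+ (Z=40, 36 e⁻), Y3+ (Z=39, 36 e⁻), Sr2+ (Z=38, 36 e⁻), Rb+ (Z=37, 36 e⁻), Se2- (Z=34, 36 e⁻), Te2- (Z=52, 54 e⁻). Ti4+ < Zr4+ (same group, period 4 vs 5); Zr4+ < Y3+ (isoelectronic, higher Z=40 is smaller); Y3+ < Sr2+ (isoelectronic, higher Z=39 is smaller); Sr2+ < Rb+ (isoelectronic, higher Z=38 is smaller); Rb+ < Se2- (isoelectronic, higher Z=37 is smaller); Se2- < Te2- (same group, 1 shell fewer).
Full ascending order: Ti4+ < Zr4+ < Y3+ < Sr2+ < Rb+ < Se2- < Te2-. Counting from the smallest, position 6 is Se2-.

Se2-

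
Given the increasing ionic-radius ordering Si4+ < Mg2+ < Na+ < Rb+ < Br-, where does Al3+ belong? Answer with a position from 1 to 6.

2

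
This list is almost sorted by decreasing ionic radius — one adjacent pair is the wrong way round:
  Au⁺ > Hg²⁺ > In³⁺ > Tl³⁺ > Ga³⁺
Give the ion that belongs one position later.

Compare adjacent ions: In³⁺ and Tl³⁺ are in one column with the same charge; the lighter period-5 ion has one fewer shell and is smaller — yet in this decreasing list In³⁺ sits before Tl³⁺. Nothing else is reversed, so In³⁺ should move one place to the right.

In³⁺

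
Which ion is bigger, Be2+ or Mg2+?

All are in the same group with charge +2. Radius grows down the group as n (the outermost shell) increases.

Mg2+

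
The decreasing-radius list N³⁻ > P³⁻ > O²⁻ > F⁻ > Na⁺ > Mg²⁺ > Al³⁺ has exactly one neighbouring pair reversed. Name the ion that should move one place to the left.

P³⁻

The pair N³⁻, P³⁻ is the wrong way round — N³⁻ and P³⁻ are in one column with the same charge; the lighter period-2 ion has one fewer shell and is smaller. All other adjacent pairs agree with periodic trends, so P³⁻ is the misplaced ion.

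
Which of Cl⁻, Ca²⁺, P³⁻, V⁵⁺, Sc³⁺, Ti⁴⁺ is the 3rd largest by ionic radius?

Each ion has 18 electrons. The ranking follows nuclear charge in reverse — greater Z gives a smaller radius. V⁵⁺ (Z=23), Ti⁴⁺ (Z=22), Sc³⁺ (Z=21), Ca²⁺ (Z=20), Cl⁻ (Z=17), P³⁻ (Z=15).
Ordering: V⁵⁺ < Ti⁴⁺ < Sc³⁺ < Ca²⁺ < Cl⁻ < P³⁻. The 3rd largest is Ca²⁺.

Ca²⁺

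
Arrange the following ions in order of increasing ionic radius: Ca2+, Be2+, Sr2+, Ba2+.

Be2+ < Ca2+ < Sr2+ < Ba2+

These ions sit in one column with identical charge. Each step down the periodic table adds a principal shell, increasing the radius.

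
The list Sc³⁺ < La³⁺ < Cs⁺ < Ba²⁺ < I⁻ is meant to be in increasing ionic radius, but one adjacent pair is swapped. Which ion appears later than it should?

The pair Cs⁺, Ba²⁺ is the wrong way round — Ba²⁺ and Cs⁺ share 54 electrons; the higher nuclear charge on Ba (Z=56) contracts it more, so Ba²⁺ < Cs⁺. All other adjacent pairs agree with periodic trends, so Ba²⁺ is the misplaced ion.

Ba²⁺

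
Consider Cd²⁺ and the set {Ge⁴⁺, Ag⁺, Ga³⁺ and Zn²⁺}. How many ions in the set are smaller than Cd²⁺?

3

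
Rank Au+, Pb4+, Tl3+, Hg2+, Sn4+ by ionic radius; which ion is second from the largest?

Hg2+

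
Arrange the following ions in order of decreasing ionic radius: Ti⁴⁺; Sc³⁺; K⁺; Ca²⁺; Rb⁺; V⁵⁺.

Work out protons and electrons: V⁵⁺ has 18 e⁻ (Z=23), Ti⁴⁺ has 18 e⁻ (Z=22), Sc³⁺ has 18 e⁻ (Z=21), Ca²⁺ has 18 e⁻ (Z=20), K⁺ has 18 e⁻ (Z=19), Rb⁺ has 36 e⁻ (Z=37). V⁵⁺ < Ti⁴⁺ (isoelectronic, higher Z=23 is smaller); Ti⁴⁺ < Sc³⁺ (isoelectronic, higher Z=22 is smaller); Sc³⁺ < Ca²⁺ (isoelectronic, higher Z=21 is smaller); Ca²⁺ < K⁺ (isoelectronic, higher Z=20 is smaller); K⁺ < Rb⁺ (same group, period 4 vs 5).

Rb⁺ > K⁺ > Ca²⁺ > Sc³⁺ > Ti⁴⁺ > V⁵⁺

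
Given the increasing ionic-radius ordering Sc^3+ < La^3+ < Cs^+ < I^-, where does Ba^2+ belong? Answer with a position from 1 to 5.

3

Work out protons and electrons: Sc^3+ (Z=21, 18 e⁻), La^3+ (Z=57, 54 e⁻), Ba^2+ (Z=56, 54 e⁻), Cs^+ (Z=55, 54 e⁻), I^- (Z=53, 54 e⁻). Sc^3+ < La^3+ (same group, period 4 vs 6); La^3+ < Ba^2+ (isoelectronic, higher Z=57 is smaller); Ba^2+ < Cs^+ (isoelectronic, higher Z=56 is smaller); Cs^+ < I^- (isoelectronic, higher Z=55 is smaller).
Merged order: Sc^3+ < La^3+ < Ba^2+ < Cs^+ < I^- — Ba^2+ is number 3.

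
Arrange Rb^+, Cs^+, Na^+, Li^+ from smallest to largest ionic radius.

All are in the same group with charge +1. Radius grows down the group as n (the outermost shell) increases.

Li^+ < Na^+ < Rb^+ < Cs^+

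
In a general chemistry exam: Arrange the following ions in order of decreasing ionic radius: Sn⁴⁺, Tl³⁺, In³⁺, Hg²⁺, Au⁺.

Au⁺ > Hg²⁺ > Tl³⁺ > In³⁺ > Sn⁴⁺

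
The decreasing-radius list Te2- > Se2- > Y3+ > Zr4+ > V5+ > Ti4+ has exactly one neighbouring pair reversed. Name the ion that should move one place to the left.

Ti4+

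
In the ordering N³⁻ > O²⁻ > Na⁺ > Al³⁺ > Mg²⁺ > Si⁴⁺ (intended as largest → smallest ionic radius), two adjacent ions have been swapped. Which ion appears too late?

Mg²⁺

The pair Al³⁺, Mg²⁺ is the wrong way round — Al³⁺ and Mg²⁺ share 10 electrons; the higher nuclear charge on Al (Z=13) contracts it more, so Al³⁺ < Mg²⁺. All other adjacent pairs agree with periodic trends, so Mg²⁺ is the misplaced ion.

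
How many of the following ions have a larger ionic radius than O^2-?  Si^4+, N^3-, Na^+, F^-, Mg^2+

1

These species are isoelectronic with 10 electrons. The only difference is the number of protons: Si^4+ (Z=14), Mg^2+ (Z=12), Na^+ (Z=11), F^- (Z=9), O^2- (Z=8), N^3- (Z=7). The strongest nuclear pull (Si^4+) gives the smallest ion.
Relative to O^2-, the ions that are larger are N^3-. That's 1.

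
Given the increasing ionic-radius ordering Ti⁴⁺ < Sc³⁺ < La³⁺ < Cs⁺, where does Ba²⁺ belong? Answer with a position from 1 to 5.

4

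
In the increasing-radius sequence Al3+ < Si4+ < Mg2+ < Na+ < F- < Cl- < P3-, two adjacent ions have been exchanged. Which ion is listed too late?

The pair Al3+, Si4+ is the wrong way round — both have 10 electrons but Z(Si)=14 > Z(Al)=13, so Si4+ should be the smaller of the two. All other adjacent pairs agree with periodic trends, so Si4+ is the misplaced ion.

Si4+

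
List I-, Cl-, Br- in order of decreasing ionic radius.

Same group, same charge. Going down the group adds an extra shell of electrons, so the ion gets larger: Cl- is highest in the group and smallest.

I- > Br- > Cl-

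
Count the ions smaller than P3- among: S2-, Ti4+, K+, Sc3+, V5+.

5

These species are isoelectronic with 18 electrons. The only difference is the number of protons: V5+ (Z=23), Ti4+ (Z=22), Sc3+ (Z=21), K+ (Z=19), S2- (Z=16), P3- (Z=15). The strongest nuclear pull (V5+) gives the smallest ion.
Relative to P3-, the ions that are smaller are V5+, Ti4+, Sc3+, K+, S2-. That's 5.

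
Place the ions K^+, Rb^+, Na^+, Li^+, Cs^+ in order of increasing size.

Li^+ < Na^+ < K^+ < Rb^+ < Cs^+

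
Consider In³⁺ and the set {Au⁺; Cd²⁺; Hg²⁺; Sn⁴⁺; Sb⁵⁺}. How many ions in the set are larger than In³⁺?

3

Tabulating Z and e⁻: Sb⁵⁺: 46 e⁻, Z=51, Sn⁴⁺: 46 e⁻, Z=50, In³⁺: 46 e⁻, Z=49, Cd²⁺: 46 e⁻, Z=48, Hg²⁺: 78 e⁻, Z=80, Au⁺: 78 e⁻, Z=79. Sb⁵⁺ < Sn⁴⁺ (isoelectronic, higher Z=51 is smaller); Sn⁴⁺ < In³⁺ (both 46 e⁻, Z=50>49); In³⁺ < Cd²⁺ (isoelectronic, higher Z=49 is smaller); Cd²⁺ < Hg²⁺ (same group, period 5 vs 6); Hg²⁺ < Au⁺ (isoelectronic, higher Z=80 is smaller).
Overall: Sb⁵⁺ < Sn⁴⁺ < In³⁺ < Cd²⁺ < Hg²⁺ < Au⁺. In³⁺ has 2 below it and 3 above. Count: 3.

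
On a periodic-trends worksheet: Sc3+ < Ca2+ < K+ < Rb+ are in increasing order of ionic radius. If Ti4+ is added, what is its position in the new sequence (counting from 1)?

First list Z and electron count for each: Ti4+ (Z=22, 18 e⁻), Sc3+ (Z=21, 18 e⁻), Ca2+ (Z=20, 18 e⁻), K+ (Z=19, 18 e⁻), Rb+ (Z=37, 36 e⁻). Ti4+ < Sc3+ (both 18 e⁻, Z=22>21); Sc3+ < Ca2+ (isoelectronic, higher Z=21 is smaller); Ca2+ < K+ (isoelectronic, higher Z=20 is smaller); K+ < Rb+ (same group, period 4 vs 5).
Putting Ti4+ in gives Ti4+ < Sc3+ < Ca2+ < K+ < Rb+; it lands at slot 1.

1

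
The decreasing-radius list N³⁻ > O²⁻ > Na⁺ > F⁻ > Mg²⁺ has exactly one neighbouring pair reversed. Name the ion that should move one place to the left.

F⁻

Check each adjacent pair. Na⁺ and F⁻ are reversed: Na⁺ and F⁻ share 10 electrons; the higher nuclear charge on Na (Z=11) contracts it more, so Na⁺ < F⁻. No other neighbouring pair contradicts the periodic trends, so F⁻ is the ion listed too late.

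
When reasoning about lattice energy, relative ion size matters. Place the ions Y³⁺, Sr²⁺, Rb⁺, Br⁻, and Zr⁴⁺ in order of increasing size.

Zr⁴⁺ < Y³⁺ < Sr²⁺ < Rb⁺ < Br⁻

Each ion has 36 electrons. The ranking follows nuclear charge in reverse — greater Z gives a smaller radius. Zr⁴⁺ (Z=40), Y³⁺ (Z=39), Sr²⁺ (Z=38), Rb⁺ (Z=37), Br⁻ (Z=35).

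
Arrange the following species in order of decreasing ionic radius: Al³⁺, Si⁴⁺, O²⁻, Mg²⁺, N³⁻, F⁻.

N³⁻ > O²⁻ > F⁻ > Mg²⁺ > Al³⁺ > Si⁴⁺

These species are isoelectronic with 10 electrons. The only difference is the number of protons: Si⁴⁺ (Z=14), Al³⁺ (Z=13), Mg²⁺ (Z=12), F⁻ (Z=9), O²⁻ (Z=8), N³⁻ (Z=7). The strongest nuclear pull (Si⁴⁺) gives the smallest ion.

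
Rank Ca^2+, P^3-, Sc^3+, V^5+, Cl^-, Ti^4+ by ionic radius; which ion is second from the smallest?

Ti^4+

These species are isoelectronic with 18 electrons. The only difference is the number of protons: V^5+ (Z=23), Ti^4+ (Z=22), Sc^3+ (Z=21), Ca^2+ (Z=20), Cl^- (Z=17), P^3- (Z=15). The strongest nuclear pull (V^5+) gives the smallest ion.
Ordering: V^5+ < Ti^4+ < Sc^3+ < Ca^2+ < Cl^- < P^3-. The second smallest is Ti^4+.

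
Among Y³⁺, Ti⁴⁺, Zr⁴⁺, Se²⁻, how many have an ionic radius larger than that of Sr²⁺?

1

Ti⁴⁺ (Z=22, 18 e⁻), Zr⁴⁺ (Z=40, 36 e⁻), Y³⁺ (Z=39, 36 e⁻), Sr²⁺ (Z=38, 36 e⁻), Se²⁻ (Z=34, 36 e⁻). Ti⁴⁺ < Zr⁴⁺ (same group, 1 shell fewer); Zr⁴⁺ < Y³⁺ (isoelectronic, higher Z=40 is smaller); Y³⁺ < Sr²⁺ (isoelectronic, higher Z=39 is smaller); Sr²⁺ < Se²⁻ (isoelectronic, higher Z=38 is smaller).
Placing each against Sr²⁺: smaller — Ti⁴⁺, Zr⁴⁺, Y³⁺; larger — Se²⁻. That's 1.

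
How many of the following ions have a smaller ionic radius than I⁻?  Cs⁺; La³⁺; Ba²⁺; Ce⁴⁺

4

Each ion has 54 electrons. The ranking follows nuclear charge in reverse — greater Z gives a smaller radius. Ce⁴⁺ (Z=58), La³⁺ (Z=57), Ba²⁺ (Z=56), Cs⁺ (Z=55), I⁻ (Z=53).
Relative to I⁻, the ions that are smaller are Ce⁴⁺, La³⁺, Ba²⁺, Cs⁺. That's 4.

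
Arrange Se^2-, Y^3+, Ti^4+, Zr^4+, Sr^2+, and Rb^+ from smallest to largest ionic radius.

Ti^4+ < Zr^4+ < Y^3+ < Sr^2+ < Rb^+ < Se^2-

Electron counts and nuclear charges: Ti^4+ has 18 e⁻ (Z=22), Zr^4+ has 36 e⁻ (Z=40), Y^3+ has 36 e⁻ (Z=39), Sr^2+ has 36 e⁻ (Z=38), Rb^+ has 36 e⁻ (Z=37), Se^2- has 36 e⁻ (Z=34). Ti^4+ < Zr^4+ (same group, 1 shell fewer); Zr^4+ < Y^3+ (isoelectronic, higher Z=40 is smaller); Y^3+ < Sr^2+ (isoelectronic, higher Z=39 is smaller); Sr^2+ < Rb^+ (isoelectronic, higher Z=38 is smaller); Rb^+ < Se^2- (both 36 e⁻, Z=37>34).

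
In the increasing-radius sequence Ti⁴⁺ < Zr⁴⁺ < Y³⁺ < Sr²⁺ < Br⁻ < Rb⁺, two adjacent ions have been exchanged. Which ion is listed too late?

Scanning neighbour by neighbour, only Br⁻/Rb⁺ violates a trend: both have 36 electrons but Z(Rb)=37 > Z(Br)=35, so Rb⁺ should be the smaller of the two. That makes Rb⁺ the one sitting a position late relative to where it belongs.

Rb⁺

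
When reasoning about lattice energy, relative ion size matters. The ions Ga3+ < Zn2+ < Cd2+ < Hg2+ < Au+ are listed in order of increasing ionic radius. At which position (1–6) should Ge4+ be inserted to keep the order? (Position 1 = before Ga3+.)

1

Ge4+: 28 e⁻, Z=32, Ga3+: 28 e⁻, Z=31, Zn2+: 28 e⁻, Z=30, Cd2+: 46 e⁻, Z=48, Hg2+: 78 e⁻, Z=80, Au+: 78 e⁻, Z=79. Ge4+ < Ga3+ (isoelectronic, higher Z=32 is smaller); Ga3+ < Zn2+ (isoelectronic, higher Z=31 is smaller); Zn2+ < Cd2+ (same group, 1 shell fewer); Cd2+ < Hg2+ (same group, 1 shell fewer); Hg2+ < Au+ (both 78 e⁻, Z=80>79).
Putting Ge4+ in gives Ge4+ < Ga3+ < Zn2+ < Cd2+ < Hg2+ < Au+; it lands at slot 1.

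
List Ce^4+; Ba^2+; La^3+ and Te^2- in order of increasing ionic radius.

Isoelectronic series (54 e⁻ each). Size is set by nuclear charge: more protons means a smaller ion. Ce^4+ (Z=58), La^3+ (Z=57), Ba^2+ (Z=56), Te^2- (Z=52).

Ce^4+ < La^3+ < Ba^2+ < Te^2-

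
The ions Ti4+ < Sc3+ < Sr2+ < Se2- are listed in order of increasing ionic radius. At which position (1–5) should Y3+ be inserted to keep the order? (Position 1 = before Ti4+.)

3

Ti4+ has 18 e⁻ (Z=22), Sc3+ has 18 e⁻ (Z=21), Y3+ has 36 e⁻ (Z=39), Sr2+ has 36 e⁻ (Z=38), Se2- has 36 e⁻ (Z=34). Ti4+ < Sc3+ (isoelectronic, higher Z=22 is smaller); Sc3+ < Y3+ (same group, period 4 vs 5); Y3+ < Sr2+ (isoelectronic, higher Z=39 is smaller); Sr2+ < Se2- (isoelectronic, higher Z=38 is smaller).
With Y3+ included the full order is Ti4+ < Sc3+ < Y3+ < Sr2+ < Se2-, so it takes position 3.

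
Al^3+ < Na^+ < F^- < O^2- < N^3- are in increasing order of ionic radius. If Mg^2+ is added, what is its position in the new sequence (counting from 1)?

2

These species are isoelectronic with 10 electrons. The only difference is the number of protons: Al^3+ (Z=13), Mg^2+ (Z=12), Na^+ (Z=11), F^- (Z=9), O^2- (Z=8), N^3- (Z=7). The strongest nuclear pull (Al^3+) gives the smallest ion.
Putting Mg^2+ in gives Al^3+ < Mg^2+ < Na^+ < F^- < O^2- < N^3-; it lands at slot 2.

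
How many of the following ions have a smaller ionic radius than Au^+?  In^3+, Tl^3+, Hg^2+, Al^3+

4

Tabulating Z and e⁻: Al^3+ has 10 e⁻ (Z=13), In^3+ has 46 e⁻ (Z=49), Tl^3+ has 78 e⁻ (Z=81), Hg^2+ has 78 e⁻ (Z=80), Au^+ has 78 e⁻ (Z=79). Al^3+ < In^3+ (same group, period 3 vs 5); In^3+ < Tl^3+ (same group, 1 shell fewer); Tl^3+ < Hg^2+ (both 78 e⁻, Z=81>80); Hg^2+ < Au^+ (both 78 e⁻, Z=80>79).
Relative to Au^+, the ions that are smaller are Al^3+, In^3+, Tl^3+, Hg^2+. That's 4.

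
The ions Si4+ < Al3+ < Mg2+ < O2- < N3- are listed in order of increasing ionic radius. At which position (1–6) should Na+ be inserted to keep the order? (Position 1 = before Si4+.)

4

Isoelectronic series (10 e⁻ each). Size is set by nuclear charge: more protons means a smaller ion. Si4+ (Z=14), Al3+ (Z=13), Mg2+ (Z=12), Na+ (Z=11), O2- (Z=8), N3- (Z=7).
The complete sequence is Si4+ < Al3+ < Mg2+ < Na+ < O2- < N3-. Na+ sits at position 4.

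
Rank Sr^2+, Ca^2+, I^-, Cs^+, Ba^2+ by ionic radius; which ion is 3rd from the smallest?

Electron counts and nuclear charges: Ca^2+ has 18 e⁻ (Z=20), Sr^2+ has 36 e⁻ (Z=38), Ba^2+ has 54 e⁻ (Z=56), Cs^+ has 54 e⁻ (Z=55), I^- has 54 e⁻ (Z=53). Ca^2+ < Sr^2+ (same group, 1 shell fewer); Sr^2+ < Ba^2+ (same group, period 5 vs 6); Ba^2+ < Cs^+ (both 54 e⁻, Z=56>55); Cs^+ < I^- (isoelectronic, higher Z=55 is smaller).
That gives Ca^2+ < Sr^2+ < Ba^2+ < Cs^+ < I^-. From the smallest end, number 3 is Ba^2+.

Ba^2+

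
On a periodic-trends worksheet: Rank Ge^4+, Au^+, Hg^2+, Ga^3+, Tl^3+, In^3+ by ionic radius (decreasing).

Au^+ > Hg^2+ > Tl^3+ > In^3+ > Ga^3+ > Ge^4+

First list Z and electron count for each: Ge^4+: 28 e⁻, Z=32, Ga^3+: 28 e⁻, Z=31, In^3+: 46 e⁻, Z=49, Tl^3+: 78 e⁻, Z=81, Hg^2+: 78 e⁻, Z=80, Au^+: 78 e⁻, Z=79. Ge^4+ < Ga^3+ (isoelectronic, higher Z=32 is smaller); Ga^3+ < In^3+ (same group, 1 shell fewer); In^3+ < Tl^3+ (same group, period 5 vs 6); Tl^3+ < Hg^2+ (both 78 e⁻, Z=81>80); Hg^2+ < Au^+ (both 78 e⁻, Z=80>79).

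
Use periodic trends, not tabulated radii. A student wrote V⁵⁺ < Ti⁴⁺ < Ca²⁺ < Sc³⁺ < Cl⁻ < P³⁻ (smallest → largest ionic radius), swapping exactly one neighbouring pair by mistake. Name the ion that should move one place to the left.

Scanning neighbour by neighbour, only Ca²⁺/Sc³⁺ violates a trend: they are isoelectronic (18 e⁻) and Sc has more protons than Ca (21 vs 20), making Sc³⁺ smaller. That makes Sc³⁺ the one sitting a position late relative to where it belongs.

Sc³⁺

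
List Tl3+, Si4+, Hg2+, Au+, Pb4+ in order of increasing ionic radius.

Si4+ < Pb4+ < Tl3+ < Hg2+ < Au+

Electron counts and nuclear charges: Si4+: 10 e⁻, Z=14, Pb4+: 78 e⁻, Z=82, Tl3+: 78 e⁻, Z=81, Hg2+: 78 e⁻, Z=80, Au+: 78 e⁻, Z=79. Si4+ < Pb4+ (same group, 3 shells fewer); Pb4+ < Tl3+ (both 78 e⁻, Z=82>81); Tl3+ < Hg2+ (isoelectronic, higher Z=81 is smaller); Hg2+ < Au+ (both 78 e⁻, Z=80>79).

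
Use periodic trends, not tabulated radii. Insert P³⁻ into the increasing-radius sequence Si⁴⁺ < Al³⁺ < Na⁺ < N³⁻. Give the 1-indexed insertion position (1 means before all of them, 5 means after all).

5

Tabulating Z and e⁻: Si⁴⁺ has 10 e⁻ (Z=14), Al³⁺ has 10 e⁻ (Z=13), Na⁺ has 10 e⁻ (Z=11), N³⁻ has 10 e⁻ (Z=7), P³⁻ has 18 e⁻ (Z=15). Si⁴⁺ < Al³⁺ (isoelectronic, higher Z=14 is smaller); Al³⁺ < Na⁺ (both 10 e⁻, Z=13>11); Na⁺ < N³⁻ (isoelectronic, higher Z=11 is smaller); N³⁻ < P³⁻ (same group, period 2 vs 3).
Merged order: Si⁴⁺ < Al³⁺ < Na⁺ < N³⁻ < P³⁻ — P³⁻ is number 5.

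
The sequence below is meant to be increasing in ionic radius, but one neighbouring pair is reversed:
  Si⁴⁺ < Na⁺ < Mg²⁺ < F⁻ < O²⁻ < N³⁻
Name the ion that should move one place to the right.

Scanning neighbour by neighbour, only Na⁺/Mg²⁺ violates a trend: Mg²⁺ and Na⁺ share 10 electrons; the higher nuclear charge on Mg (Z=12) contracts it more, so Mg²⁺ < Na⁺. That makes Na⁺ the one sitting a position early relative to where it belongs.

Na⁺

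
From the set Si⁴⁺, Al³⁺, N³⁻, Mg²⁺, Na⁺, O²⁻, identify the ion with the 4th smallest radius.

Na⁺

These species are isoelectronic with 10 electrons. The only difference is the number of protons: Si⁴⁺ (Z=14), Al³⁺ (Z=13), Mg²⁺ (Z=12), Na⁺ (Z=11), O²⁻ (Z=8), N³⁻ (Z=7). The strongest nuclear pull (Si⁴⁺) gives the smallest ion.
That gives Si⁴⁺ < Al³⁺ < Mg²⁺ < Na⁺ < O²⁻ < N³⁻. From the smallest end, number 4 is Na⁺.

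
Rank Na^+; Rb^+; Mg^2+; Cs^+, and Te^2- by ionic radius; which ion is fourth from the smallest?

Cs^+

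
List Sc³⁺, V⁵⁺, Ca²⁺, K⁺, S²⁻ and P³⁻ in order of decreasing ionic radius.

P³⁻ > S²⁻ > K⁺ > Ca²⁺ > Sc³⁺ > V⁵⁺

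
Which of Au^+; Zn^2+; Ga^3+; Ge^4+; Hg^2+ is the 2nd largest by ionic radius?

Hg^2+

First list Z and electron count for each: Ge^4+: 28 e⁻, Z=32, Ga^3+: 28 e⁻, Z=31, Zn^2+: 28 e⁻, Z=30, Hg^2+: 78 e⁻, Z=80, Au^+: 78 e⁻, Z=79. Ge^4+ < Ga^3+ (isoelectronic, higher Z=32 is smaller); Ga^3+ < Zn^2+ (isoelectronic, higher Z=31 is smaller); Zn^2+ < Hg^2+ (same group, period 4 vs 6); Hg^2+ < Au^+ (isoelectronic, higher Z=80 is smaller).
Ordering: Ge^4+ < Ga^3+ < Zn^2+ < Hg^2+ < Au^+. The 2nd largest is Hg^2+.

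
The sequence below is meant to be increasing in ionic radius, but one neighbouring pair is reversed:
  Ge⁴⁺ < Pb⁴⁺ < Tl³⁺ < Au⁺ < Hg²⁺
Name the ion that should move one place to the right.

Compare adjacent ions: Hg²⁺ and Au⁺ share 78 electrons; the higher nuclear charge on Hg (Z=80) contracts it more, so Hg²⁺ < Au⁺ — yet in this increasing list Au⁺ sits before Hg²⁺. Nothing else is reversed, so Au⁺ should move one place to the right.

Au⁺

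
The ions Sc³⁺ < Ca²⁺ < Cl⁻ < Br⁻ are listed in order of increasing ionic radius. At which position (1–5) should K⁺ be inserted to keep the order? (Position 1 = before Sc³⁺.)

3

Sc³⁺ (Z=21, 18 e⁻), Ca²⁺ (Z=20, 18 e⁻), K⁺ (Z=19, 18 e⁻), Cl⁻ (Z=17, 18 e⁻), Br⁻ (Z=35, 36 e⁻). Sc³⁺ < Ca²⁺ (both 18 e⁻, Z=21>20); Ca²⁺ < K⁺ (isoelectronic, higher Z=20 is smaller); K⁺ < Cl⁻ (both 18 e⁻, Z=19>17); Cl⁻ < Br⁻ (same group, 1 shell fewer).
The complete sequence is Sc³⁺ < Ca²⁺ < K⁺ < Cl⁻ < Br⁻. K⁺ sits at position 3.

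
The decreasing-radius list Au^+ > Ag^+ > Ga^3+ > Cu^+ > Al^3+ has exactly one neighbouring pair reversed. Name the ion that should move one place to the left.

Check each adjacent pair. Ga^3+ and Cu^+ are reversed: both have 28 electrons but Z(Ga)=31 > Z(Cu)=29, so Ga^3+ should be the smaller of the two. No other neighbouring pair contradicts the periodic trends, so Cu^+ is the ion listed too late.

Cu^+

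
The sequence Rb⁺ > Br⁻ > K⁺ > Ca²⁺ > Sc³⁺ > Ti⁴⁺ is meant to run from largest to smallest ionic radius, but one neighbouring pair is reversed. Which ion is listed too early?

Rb⁺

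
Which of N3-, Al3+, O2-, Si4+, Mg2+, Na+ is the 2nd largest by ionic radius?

O2-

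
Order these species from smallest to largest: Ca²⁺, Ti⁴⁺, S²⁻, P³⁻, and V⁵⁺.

Isoelectronic series (18 e⁻ each). Size is set by nuclear charge: more protons means a smaller ion. V⁵⁺ (Z=23), Ti⁴⁺ (Z=22), Ca²⁺ (Z=20), S²⁻ (Z=16), P³⁻ (Z=15).

V⁵⁺ < Ti⁴⁺ < Ca²⁺ < S²⁻ < P³⁻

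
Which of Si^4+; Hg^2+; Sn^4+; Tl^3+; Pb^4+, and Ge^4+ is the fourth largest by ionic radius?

First list Z and electron count for each: Si^4+ has 10 e⁻ (Z=14), Ge^4+ has 28 e⁻ (Z=32), Sn^4+ has 46 e⁻ (Z=50), Pb^4+ has 78 e⁻ (Z=82), Tl^3+ has 78 e⁻ (Z=81), Hg^2+ has 78 e⁻ (Z=80). Si^4+ < Ge^4+ (same group, 1 shell fewer); Ge^4+ < Sn^4+ (same group, period 4 vs 5); Sn^4+ < Pb^4+ (same group, period 5 vs 6); Pb^4+ < Tl^3+ (isoelectronic, higher Z=82 is smaller); Tl^3+ < Hg^2+ (both 78 e⁻, Z=81>80).
That gives Si^4+ < Ge^4+ < Sn^4+ < Pb^4+ < Tl^3+ < Hg^2+. From the largest end, number 4 is Sn^4+.

Sn^4+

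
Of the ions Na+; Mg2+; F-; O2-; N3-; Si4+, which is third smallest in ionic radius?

These species are isoelectronic with 10 electrons. The only difference is the number of protons: Si4+ (Z=14), Mg2+ (Z=12), Na+ (Z=11), F- (Z=9), O2- (Z=8), N3- (Z=7). The strongest nuclear pull (Si4+) gives the smallest ion.
Full ascending order: Si4+ < Mg2+ < Na+ < F- < O2- < N3-. Counting from the smallest, position 3 is Na+.

Na+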